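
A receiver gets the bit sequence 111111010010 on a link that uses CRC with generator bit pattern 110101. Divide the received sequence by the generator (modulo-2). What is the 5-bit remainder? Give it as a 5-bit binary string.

00000

Modulo-2 division of 111111010010 by 110101:
  pos 0: 111111 XOR 110101 = 001010
  pos 2: 101001 XOR 110101 = 011100
  pos 3: 111000 XOR 110101 = 001101
  pos 5: 110101 XOR 110101 = 000000
Remainder = 00000 (zero — the frame passes the CRC check).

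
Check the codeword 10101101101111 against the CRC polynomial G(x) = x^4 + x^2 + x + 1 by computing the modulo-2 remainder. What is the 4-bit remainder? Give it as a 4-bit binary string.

0000

Modulo-2 division of 10101101101111 by 10111:
  pos 0: 10101 XOR 10111 = 00010
  pos 3: 10101 XOR 10111 = 00010
  pos 6: 10101 XOR 10111 = 00010
  pos 9: 10111 XOR 10111 = 00000
Remainder = 0000 (zero — the frame passes the CRC check).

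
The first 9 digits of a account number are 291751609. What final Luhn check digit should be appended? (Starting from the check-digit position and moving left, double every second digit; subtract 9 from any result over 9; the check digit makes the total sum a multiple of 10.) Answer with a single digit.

Partial digits right→left: 9 0 6 1 5 7 1 9 2
Double every second digit counting from the check-digit position (so the 1st, 3rd, 5th, ... of the partial from the right).
  doubled (with −9 where >9): 9 3 1 2 4 → sum 19
  kept as-is: 0 1 7 9 → sum 17
Total = 19 + 17 = 36.
Check digit = (10 − (36 mod 10)) mod 10 = 4.

4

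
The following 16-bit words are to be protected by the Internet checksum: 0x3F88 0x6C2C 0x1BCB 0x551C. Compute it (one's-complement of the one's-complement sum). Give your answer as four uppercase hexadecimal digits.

One's-complement addition (fold any carry out of bit 15 back into bit 0):
  0x3F88 + 0x6C2C = 0x0ABB4
  0xABB4 + 0x1BCB = 0x0C77F
  0xC77F + 0x551C = 0x11C9B → wrap carry → 0x1C9C
One's-complement sum = 0x1C9C.
Checksum = ~0x1C9C & 0xFFFF = 0xE363.

E363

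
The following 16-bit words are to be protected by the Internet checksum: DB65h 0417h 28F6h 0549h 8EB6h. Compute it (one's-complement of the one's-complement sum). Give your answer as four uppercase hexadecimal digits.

One's-complement addition (fold any carry out of bit 15 back into bit 0):
  0xDB65 + 0x0417 = 0x0DF7C
  0xDF7C + 0x28F6 = 0x10872 → wrap carry → 0x0873
  0x0873 + 0x0549 = 0x00DBC
  0x0DBC + 0x8EB6 = 0x09C72
One's-complement sum = 0x9C72.
Checksum = ~0x9C72 & 0xFFFF = 0x638D.

638D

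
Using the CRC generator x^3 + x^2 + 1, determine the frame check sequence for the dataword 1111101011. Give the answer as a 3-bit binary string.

Append 3 zeros: 1111101011000. Divide by 1101 (XOR where the leading bit is 1):
  pos 0: 1111 XOR 1101 = 0010
  pos 2: 1010 XOR 1101 = 0111
  pos 3: 1111 XOR 1101 = 0010
  pos 5: 1001 XOR 1101 = 0100
  pos 6: 1001 XOR 1101 = 0100
  pos 7: 1000 XOR 1101 = 0101
  pos 8: 1010 XOR 1101 = 0111
  pos 9: 1110 XOR 1101 = 0011
Remainder (last 3 bits) = 011. This is the CRC / FCS.

011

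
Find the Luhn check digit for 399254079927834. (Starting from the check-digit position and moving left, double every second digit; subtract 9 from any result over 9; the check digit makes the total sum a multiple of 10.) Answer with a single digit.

5

Partial digits right→left: 4 3 8 7 2 9 9 7 0 4 5 2 9 9 3
Double every second digit counting from the check-digit position (so the 1st, 3rd, 5th, ... of the partial from the right).
  doubled (with −9 where >9): 8 7 4 9 0 1 9 6 → sum 44
  kept as-is: 3 7 9 7 4 2 9 → sum 41
Total = 44 + 41 = 85.
Check digit = (10 − (85 mod 10)) mod 10 = 5.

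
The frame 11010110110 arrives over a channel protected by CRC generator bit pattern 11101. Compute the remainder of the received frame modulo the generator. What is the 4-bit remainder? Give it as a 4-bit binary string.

Modulo-2 division of 11010110110 by 11101:
  pos 0: 11010 XOR 11101 = 00111
  pos 2: 11111 XOR 11101 = 00010
  pos 5: 10011 XOR 11101 = 01110
  pos 6: 11100 XOR 11101 = 00001
Remainder = 0001 (nonzero — an error is detected).

0001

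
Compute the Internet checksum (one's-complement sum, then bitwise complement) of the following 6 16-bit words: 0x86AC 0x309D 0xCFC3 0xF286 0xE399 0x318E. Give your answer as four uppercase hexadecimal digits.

7143

One's-complement addition (fold any carry out of bit 15 back into bit 0):
  0x86AC + 0x309D = 0x0B749
  0xB749 + 0xCFC3 = 0x1870C → wrap carry → 0x870D
  0x870D + 0xF286 = 0x17993 → wrap carry → 0x7994
  0x7994 + 0xE399 = 0x15D2D → wrap carry → 0x5D2E
  0x5D2E + 0x318E = 0x08EBC
One's-complement sum = 0x8EBC.
Checksum = ~0x8EBC & 0xFFFF = 0x7143.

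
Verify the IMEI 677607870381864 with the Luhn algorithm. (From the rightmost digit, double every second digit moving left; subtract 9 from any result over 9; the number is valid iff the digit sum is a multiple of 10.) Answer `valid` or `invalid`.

From the right, keep odd positions and double even positions (subtract 9 from any doubled value over 9):
  doubled (positions 2,4,...): 3 2 6 5 5 3 5 → sum 29
  kept (positions 1,3,...): 4 8 8 0 8 0 7 6 → sum 41
Total = 70.
70 mod 10 = 0, so the number is valid.

valid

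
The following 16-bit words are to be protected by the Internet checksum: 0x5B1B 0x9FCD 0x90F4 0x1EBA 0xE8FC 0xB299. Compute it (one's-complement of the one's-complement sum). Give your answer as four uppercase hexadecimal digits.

One's-complement addition (fold any carry out of bit 15 back into bit 0):
  0x5B1B + 0x9FCD = 0x0FAE8
  0xFAE8 + 0x90F4 = 0x18BDC → wrap carry → 0x8BDD
  0x8BDD + 0x1EBA = 0x0AA97
  0xAA97 + 0xE8FC = 0x19393 → wrap carry → 0x9394
  0x9394 + 0xB299 = 0x1462D → wrap carry → 0x462E
One's-complement sum = 0x462E.
Checksum = ~0x462E & 0xFFFF = 0xB9D1.

B9D1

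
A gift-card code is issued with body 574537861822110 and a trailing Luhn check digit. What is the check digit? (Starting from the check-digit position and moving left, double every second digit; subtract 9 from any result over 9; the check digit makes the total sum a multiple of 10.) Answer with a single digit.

Partial digits right→left: 0 1 1 2 2 8 1 6 8 7 3 5 4 7 5
Double every second digit counting from the check-digit position (so the 1st, 3rd, 5th, ... of the partial from the right).
  doubled (with −9 where >9): 0 2 4 2 7 6 8 1 → sum 30
  kept as-is: 1 2 8 6 7 5 7 → sum 36
Total = 30 + 36 = 66.
Check digit = (10 − (66 mod 10)) mod 10 = 4.

4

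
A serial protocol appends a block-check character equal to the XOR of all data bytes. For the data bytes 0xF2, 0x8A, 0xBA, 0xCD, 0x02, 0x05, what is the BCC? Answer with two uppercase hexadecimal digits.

XOR the bytes together:
  start with 0xF2
  0xF2 ⊕ 0x8A = 0x78
  0x78 ⊕ 0xBA = 0xC2
  0xC2 ⊕ 0xCD = 0x0F
  0x0F ⊕ 0x02 = 0x0D
  0x0D ⊕ 0x05 = 0x08

08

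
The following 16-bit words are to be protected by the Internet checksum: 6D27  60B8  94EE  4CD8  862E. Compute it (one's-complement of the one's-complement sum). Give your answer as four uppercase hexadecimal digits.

One's-complement addition (fold any carry out of bit 15 back into bit 0):
  0x6D27 + 0x60B8 = 0x0CDDF
  0xCDDF + 0x94EE = 0x162CD → wrap carry → 0x62CE
  0x62CE + 0x4CD8 = 0x0AFA6
  0xAFA6 + 0x862E = 0x135D4 → wrap carry → 0x35D5
One's-complement sum = 0x35D5.
Checksum = ~0x35D5 & 0xFFFF = 0xCA2A.

CA2A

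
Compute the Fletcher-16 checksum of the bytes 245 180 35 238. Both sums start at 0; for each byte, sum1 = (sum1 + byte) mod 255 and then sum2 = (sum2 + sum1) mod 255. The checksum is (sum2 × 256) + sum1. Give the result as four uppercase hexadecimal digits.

Running sums (mod 255):
  after byte 0 (245): sum1=245, sum2=245
  after byte 1 (180): sum1=170, sum2=160
  after byte 2 (35): sum1=205, sum2=110
  after byte 3 (238): sum1=188, sum2=43
Checksum = sum2·256 + sum1 = 43·256 + 188 = 11196 = 0x2BBC.

2BBC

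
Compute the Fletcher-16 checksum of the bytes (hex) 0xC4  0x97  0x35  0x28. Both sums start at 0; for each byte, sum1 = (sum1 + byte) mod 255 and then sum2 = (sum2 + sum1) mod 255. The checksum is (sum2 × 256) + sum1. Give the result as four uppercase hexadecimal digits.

Running sums (mod 255):
  after byte 0 (0xC4): sum1=196, sum2=196
  after byte 1 (0x97): sum1=92, sum2=33
  after byte 2 (0x35): sum1=145, sum2=178
  after byte 3 (0x28): sum1=185, sum2=108
Checksum = sum2·256 + sum1 = 108·256 + 185 = 27833 = 0x6CB9.

6CB9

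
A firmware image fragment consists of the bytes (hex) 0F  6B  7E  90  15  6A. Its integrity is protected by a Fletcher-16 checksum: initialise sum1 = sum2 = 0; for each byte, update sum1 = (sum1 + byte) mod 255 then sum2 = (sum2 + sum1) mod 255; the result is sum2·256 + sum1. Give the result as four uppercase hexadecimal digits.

B309

Running sums (mod 255):
  after byte 0 (0F): sum1=15, sum2=15
  after byte 1 (6B): sum1=122, sum2=137
  after byte 2 (7E): sum1=248, sum2=130
  after byte 3 (90): sum1=137, sum2=12
  after byte 4 (15): sum1=158, sum2=170
  after byte 5 (6A): sum1=9, sum2=179
Checksum = sum2·256 + sum1 = 179·256 + 9 = 45833 = 0xB309.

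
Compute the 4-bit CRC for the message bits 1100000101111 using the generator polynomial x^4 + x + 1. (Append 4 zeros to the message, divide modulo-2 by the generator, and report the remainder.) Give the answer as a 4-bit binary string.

1011

Append 4 zeros: 11000001011110000. Divide by 10011 (XOR where the leading bit is 1):
  pos 0: 11000 XOR 10011 = 01011
  pos 1: 10110 XOR 10011 = 00101
  pos 3: 10101 XOR 10011 = 00110
  pos 5: 11001 XOR 10011 = 01010
  pos 6: 10101 XOR 10011 = 00110
  pos 8: 11011 XOR 10011 = 01000
  pos 9: 10000 XOR 10011 = 00011
  pos 12: 11000 XOR 10011 = 01011
Remainder (last 4 bits) = 1011. This is the CRC / FCS.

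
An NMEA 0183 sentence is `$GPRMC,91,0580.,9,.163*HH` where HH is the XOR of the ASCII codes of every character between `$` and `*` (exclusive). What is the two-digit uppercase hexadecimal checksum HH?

43

XOR the ASCII codes of the payload characters:
  'G' = 0x47 → acc = 0x47
  'P' = 0x50 → acc = 0x17
  'R' = 0x52 → acc = 0x45
  'M' = 0x4D → acc = 0x08
  'C' = 0x43 → acc = 0x4B
  ',' = 0x2C → acc = 0x67
  '9' = 0x39 → acc = 0x5E
  '1' = 0x31 → acc = 0x6F
  ',' = 0x2C → acc = 0x43
  '0' = 0x30 → acc = 0x73
  '5' = 0x35 → acc = 0x46
  '8' = 0x38 → acc = 0x7E
  '0' = 0x30 → acc = 0x4E
  '.' = 0x2E → acc = 0x60
  ',' = 0x2C → acc = 0x4C
  '9' = 0x39 → acc = 0x75
  ',' = 0x2C → acc = 0x59
  '.' = 0x2E → acc = 0x77
  '1' = 0x31 → acc = 0x46
  '6' = 0x36 → acc = 0x70
  '3' = 0x33 → acc = 0x43
Checksum = 0x43.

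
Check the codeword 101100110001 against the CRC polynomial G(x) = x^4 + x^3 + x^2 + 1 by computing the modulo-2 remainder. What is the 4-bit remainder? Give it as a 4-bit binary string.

Modulo-2 division of 101100110001 by 11101:
  pos 0: 10110 XOR 11101 = 01011
  pos 1: 10110 XOR 11101 = 01011
  pos 2: 10111 XOR 11101 = 01010
  pos 3: 10101 XOR 11101 = 01000
  pos 4: 10000 XOR 11101 = 01101
  pos 5: 11010 XOR 11101 = 00111
  pos 7: 11101 XOR 11101 = 00000
Remainder = 0000 (zero — the frame passes the CRC check).

0000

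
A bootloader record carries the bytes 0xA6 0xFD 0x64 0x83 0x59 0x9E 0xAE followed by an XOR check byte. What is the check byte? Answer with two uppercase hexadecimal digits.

XOR the bytes together:
  start with 0xA6
  0xA6 ⊕ 0xFD = 0x5B
  0x5B ⊕ 0x64 = 0x3F
  0x3F ⊕ 0x83 = 0xBC
  0xBC ⊕ 0x59 = 0xE5
  0xE5 ⊕ 0x9E = 0x7B
  0x7B ⊕ 0xAE = 0xD5

D5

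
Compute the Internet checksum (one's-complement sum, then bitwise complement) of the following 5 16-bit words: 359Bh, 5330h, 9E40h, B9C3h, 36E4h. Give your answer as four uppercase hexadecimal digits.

One's-complement addition (fold any carry out of bit 15 back into bit 0):
  0x359B + 0x5330 = 0x088CB
  0x88CB + 0x9E40 = 0x1270B → wrap carry → 0x270C
  0x270C + 0xB9C3 = 0x0E0CF
  0xE0CF + 0x36E4 = 0x117B3 → wrap carry → 0x17B4
One's-complement sum = 0x17B4.
Checksum = ~0x17B4 & 0xFFFF = 0xE84B.

E84B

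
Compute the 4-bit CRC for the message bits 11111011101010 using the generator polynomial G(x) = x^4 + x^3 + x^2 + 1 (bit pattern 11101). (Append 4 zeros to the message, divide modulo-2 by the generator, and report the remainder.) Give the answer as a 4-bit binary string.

Append 4 zeros: 111110111010100000. Divide by 11101 (XOR where the leading bit is 1):
  pos 0: 11111 XOR 11101 = 00010
  pos 3: 10011 XOR 11101 = 01110
  pos 4: 11101 XOR 11101 = 00000
  pos 10: 10100 XOR 11101 = 01001
  pos 11: 10010 XOR 11101 = 01111
  pos 12: 11110 XOR 11101 = 00011
Remainder (last 4 bits) = 0110. This is the CRC / FCS.

0110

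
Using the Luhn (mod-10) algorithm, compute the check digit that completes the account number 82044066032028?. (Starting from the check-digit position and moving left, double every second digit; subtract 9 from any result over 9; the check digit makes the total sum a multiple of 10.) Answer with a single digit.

0

Partial digits right→left: 8 2 0 2 3 0 6 6 0 4 4 0 2 8
Double every second digit counting from the check-digit position (so the 1st, 3rd, 5th, ... of the partial from the right).
  doubled (with −9 where >9): 7 0 6 3 0 8 4 → sum 28
  kept as-is: 2 2 0 6 4 0 8 → sum 22
Total = 28 + 22 = 50.
Check digit = (10 − (50 mod 10)) mod 10 = 0.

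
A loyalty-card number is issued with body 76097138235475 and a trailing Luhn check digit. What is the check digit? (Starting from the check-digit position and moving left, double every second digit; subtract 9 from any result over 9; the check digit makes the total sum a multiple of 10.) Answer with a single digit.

3

Partial digits right→left: 5 7 4 5 3 2 8 3 1 7 9 0 6 7
Double every second digit counting from the check-digit position (so the 1st, 3rd, 5th, ... of the partial from the right).
  doubled (with −9 where >9): 1 8 6 7 2 9 3 → sum 36
  kept as-is: 7 5 2 3 7 0 7 → sum 31
Total = 36 + 31 = 67.
Check digit = (10 − (67 mod 10)) mod 10 = 3.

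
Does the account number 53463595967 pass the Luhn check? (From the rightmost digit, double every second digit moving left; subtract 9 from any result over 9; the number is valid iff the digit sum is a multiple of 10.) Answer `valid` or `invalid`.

From the right, keep odd positions and double even positions (subtract 9 from any doubled value over 9):
  doubled (positions 2,4,...): 3 1 1 3 6 → sum 14
  kept (positions 1,3,...): 7 9 9 3 4 5 → sum 37
Total = 51.
51 mod 10 = 1, so the number is invalid.

invalid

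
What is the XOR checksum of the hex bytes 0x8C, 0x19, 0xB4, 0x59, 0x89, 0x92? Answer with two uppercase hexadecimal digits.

XOR the bytes together:
  start with 0x8C
  0x8C ⊕ 0x19 = 0x95
  0x95 ⊕ 0xB4 = 0x21
  0x21 ⊕ 0x59 = 0x78
  0x78 ⊕ 0x89 = 0xF1
  0xF1 ⊕ 0x92 = 0x63

63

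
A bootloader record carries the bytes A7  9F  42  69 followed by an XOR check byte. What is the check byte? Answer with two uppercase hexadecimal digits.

XOR the bytes together:
  start with 0xA7
  0xA7 ⊕ 0x9F = 0x38
  0x38 ⊕ 0x42 = 0x7A
  0x7A ⊕ 0x69 = 0x13

13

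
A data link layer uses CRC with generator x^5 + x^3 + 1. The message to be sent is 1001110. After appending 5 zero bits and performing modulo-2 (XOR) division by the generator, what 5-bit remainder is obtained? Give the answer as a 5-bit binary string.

01010

Append 5 zeros: 100111000000. Divide by 101001 (XOR where the leading bit is 1):
  pos 0: 100111 XOR 101001 = 001110
  pos 2: 111000 XOR 101001 = 010001
  pos 3: 100010 XOR 101001 = 001011
  pos 5: 101100 XOR 101001 = 000101
Remainder (last 5 bits) = 01010. This is the CRC / FCS.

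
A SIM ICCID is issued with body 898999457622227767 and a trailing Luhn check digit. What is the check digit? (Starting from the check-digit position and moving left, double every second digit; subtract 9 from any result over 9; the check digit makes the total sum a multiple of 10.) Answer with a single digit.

8

Partial digits right→left: 7 6 7 7 2 2 2 2 6 7 5 4 9 9 9 8 9 8
Double every second digit counting from the check-digit position (so the 1st, 3rd, 5th, ... of the partial from the right).
  doubled (with −9 where >9): 5 5 4 4 3 1 9 9 9 → sum 49
  kept as-is: 6 7 2 2 7 4 9 8 8 → sum 53
Total = 49 + 53 = 102.
Check digit = (10 − (102 mod 10)) mod 10 = 8.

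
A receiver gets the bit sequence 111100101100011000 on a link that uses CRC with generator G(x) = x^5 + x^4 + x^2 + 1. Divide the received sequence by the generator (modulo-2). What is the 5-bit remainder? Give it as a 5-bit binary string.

00100

Modulo-2 division of 111100101100011000 by 110101:
  pos 0: 111100 XOR 110101 = 001001
  pos 2: 100110 XOR 110101 = 010011
  pos 3: 100111 XOR 110101 = 010010
  pos 4: 100101 XOR 110101 = 010000
  pos 5: 100000 XOR 110101 = 010101
  pos 6: 101010 XOR 110101 = 011111
  pos 7: 111110 XOR 110101 = 001011
  pos 9: 101111 XOR 110101 = 011010
  pos 10: 110100 XOR 110101 = 000001
Remainder = 00100 (nonzero — an error is detected).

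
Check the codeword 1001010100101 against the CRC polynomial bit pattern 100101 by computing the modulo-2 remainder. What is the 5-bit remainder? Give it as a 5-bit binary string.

00000

Modulo-2 division of 1001010100101 by 100101:
  pos 0: 100101 XOR 100101 = 000000
  pos 7: 100101 XOR 100101 = 000000
Remainder = 00000 (zero — the frame passes the CRC check).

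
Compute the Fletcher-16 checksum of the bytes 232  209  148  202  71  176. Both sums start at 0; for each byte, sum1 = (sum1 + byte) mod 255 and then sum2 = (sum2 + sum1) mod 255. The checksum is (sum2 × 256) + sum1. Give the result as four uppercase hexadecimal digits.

8012

Running sums (mod 255):
  after byte 0 (232): sum1=232, sum2=232
  after byte 1 (209): sum1=186, sum2=163
  after byte 2 (148): sum1=79, sum2=242
  after byte 3 (202): sum1=26, sum2=13
  after byte 4 (71): sum1=97, sum2=110
  after byte 5 (176): sum1=18, sum2=128
Checksum = sum2·256 + sum1 = 128·256 + 18 = 32786 = 0x8012.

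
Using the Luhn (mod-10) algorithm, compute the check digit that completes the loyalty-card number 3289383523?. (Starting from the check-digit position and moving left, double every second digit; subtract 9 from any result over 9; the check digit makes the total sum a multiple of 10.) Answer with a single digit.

4

Partial digits right→left: 3 2 5 3 8 3 9 8 2 3
Double every second digit counting from the check-digit position (so the 1st, 3rd, 5th, ... of the partial from the right).
  doubled (with −9 where >9): 6 1 7 9 4 → sum 27
  kept as-is: 2 3 3 8 3 → sum 19
Total = 27 + 19 = 46.
Check digit = (10 − (46 mod 10)) mod 10 = 4.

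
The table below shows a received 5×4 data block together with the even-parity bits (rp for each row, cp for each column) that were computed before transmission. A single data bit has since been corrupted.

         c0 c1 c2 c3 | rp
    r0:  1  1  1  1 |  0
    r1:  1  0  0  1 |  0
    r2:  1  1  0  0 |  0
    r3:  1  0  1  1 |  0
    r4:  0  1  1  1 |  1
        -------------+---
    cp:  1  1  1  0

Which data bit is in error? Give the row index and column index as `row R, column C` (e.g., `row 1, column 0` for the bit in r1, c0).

Recompute each row's even parity and compare to rp:
  r0: data parity 0, sent rp 0 → ok
  r1: data parity 0, sent rp 0 → ok
  r2: data parity 0, sent rp 0 → ok
  r3: data parity 1, sent rp 0 → mismatch
  r4: data parity 1, sent rp 1 → ok
Recompute each column's even parity and compare to cp:
  c0: data parity 0, sent cp 1 → mismatch
  c1: data parity 1, sent cp 1 → ok
  c2: data parity 1, sent cp 1 → ok
  c3: data parity 0, sent cp 0 → ok
Exactly one row (r3) and one column (c0) fail → the flipped bit is at their intersection.

row 3, column 0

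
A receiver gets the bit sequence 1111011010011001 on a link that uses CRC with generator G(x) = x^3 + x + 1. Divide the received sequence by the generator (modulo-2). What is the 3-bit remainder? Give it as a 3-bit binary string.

011

Modulo-2 division of 1111011010011001 by 1011:
  pos 0: 1111 XOR 1011 = 0100
  pos 1: 1000 XOR 1011 = 0011
  pos 3: 1111 XOR 1011 = 0100
  pos 4: 1000 XOR 1011 = 0011
  pos 6: 1110 XOR 1011 = 0101
  pos 7: 1010 XOR 1011 = 0001
  pos 10: 1110 XOR 1011 = 0101
  pos 11: 1010 XOR 1011 = 0001
Remainder = 011 (nonzero — an error is detected).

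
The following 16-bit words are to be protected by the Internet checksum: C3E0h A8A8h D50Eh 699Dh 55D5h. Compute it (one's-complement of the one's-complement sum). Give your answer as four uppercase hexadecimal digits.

FEF4

One's-complement addition (fold any carry out of bit 15 back into bit 0):
  0xC3E0 + 0xA8A8 = 0x16C88 → wrap carry → 0x6C89
  0x6C89 + 0xD50E = 0x14197 → wrap carry → 0x4198
  0x4198 + 0x699D = 0x0AB35
  0xAB35 + 0x55D5 = 0x1010A → wrap carry → 0x010B
One's-complement sum = 0x010B.
Checksum = ~0x010B & 0xFFFF = 0xFEF4.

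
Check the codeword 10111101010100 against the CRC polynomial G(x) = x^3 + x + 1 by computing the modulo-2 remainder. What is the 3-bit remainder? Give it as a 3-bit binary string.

Modulo-2 division of 10111101010100 by 1011:
  pos 0: 1011 XOR 1011 = 0000
  pos 4: 1101 XOR 1011 = 0110
  pos 5: 1100 XOR 1011 = 0111
  pos 6: 1111 XOR 1011 = 0100
  pos 7: 1000 XOR 1011 = 0011
  pos 9: 1110 XOR 1011 = 0101
  pos 10: 1010 XOR 1011 = 0001
Remainder = 001 (nonzero — an error is detected).

001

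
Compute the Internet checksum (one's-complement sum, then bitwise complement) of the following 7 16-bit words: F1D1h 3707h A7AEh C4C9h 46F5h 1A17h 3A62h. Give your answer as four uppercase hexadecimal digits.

One's-complement addition (fold any carry out of bit 15 back into bit 0):
  0xF1D1 + 0x3707 = 0x128D8 → wrap carry → 0x28D9
  0x28D9 + 0xA7AE = 0x0D087
  0xD087 + 0xC4C9 = 0x19550 → wrap carry → 0x9551
  0x9551 + 0x46F5 = 0x0DC46
  0xDC46 + 0x1A17 = 0x0F65D
  0xF65D + 0x3A62 = 0x130BF → wrap carry → 0x30C0
One's-complement sum = 0x30C0.
Checksum = ~0x30C0 & 0xFFFF = 0xCF3F.

CF3F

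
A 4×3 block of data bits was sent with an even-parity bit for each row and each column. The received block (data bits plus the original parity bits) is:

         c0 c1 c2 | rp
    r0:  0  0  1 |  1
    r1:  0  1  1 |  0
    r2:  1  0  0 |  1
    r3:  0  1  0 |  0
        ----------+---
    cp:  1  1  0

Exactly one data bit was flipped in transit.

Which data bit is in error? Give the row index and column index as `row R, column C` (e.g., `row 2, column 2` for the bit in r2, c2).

Recompute each row's even parity and compare to rp:
  r0: data parity 1, sent rp 1 → ok
  r1: data parity 0, sent rp 0 → ok
  r2: data parity 1, sent rp 1 → ok
  r3: data parity 1, sent rp 0 → mismatch
Recompute each column's even parity and compare to cp:
  c0: data parity 1, sent cp 1 → ok
  c1: data parity 0, sent cp 1 → mismatch
  c2: data parity 0, sent cp 0 → ok
Exactly one row (r3) and one column (c1) fail → the flipped bit is at their intersection.

row 3, column 1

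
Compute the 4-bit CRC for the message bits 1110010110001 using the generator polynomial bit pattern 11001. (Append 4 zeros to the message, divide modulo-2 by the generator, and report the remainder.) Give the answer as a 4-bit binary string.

0000

Append 4 zeros: 11100101100010000. Divide by 11001 (XOR where the leading bit is 1):
  pos 0: 11100 XOR 11001 = 00101
  pos 2: 10110 XOR 11001 = 01111
  pos 3: 11111 XOR 11001 = 00110
  pos 5: 11010 XOR 11001 = 00011
  pos 8: 11001 XOR 11001 = 00000
Remainder (last 4 bits) = 0000. This is the CRC / FCS.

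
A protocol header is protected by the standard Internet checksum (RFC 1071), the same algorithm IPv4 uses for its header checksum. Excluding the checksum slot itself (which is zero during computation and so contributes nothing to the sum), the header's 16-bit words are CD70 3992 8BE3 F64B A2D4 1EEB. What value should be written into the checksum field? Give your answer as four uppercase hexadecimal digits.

One's-complement addition (fold any carry out of bit 15 back into bit 0):
  0xCD70 + 0x3992 = 0x10702 → wrap carry → 0x0703
  0x0703 + 0x8BE3 = 0x092E6
  0x92E6 + 0xF64B = 0x18931 → wrap carry → 0x8932
  0x8932 + 0xA2D4 = 0x12C06 → wrap carry → 0x2C07
  0x2C07 + 0x1EEB = 0x04AF2
One's-complement sum = 0x4AF2.
Checksum = ~0x4AF2 & 0xFFFF = 0xB50D.

B50D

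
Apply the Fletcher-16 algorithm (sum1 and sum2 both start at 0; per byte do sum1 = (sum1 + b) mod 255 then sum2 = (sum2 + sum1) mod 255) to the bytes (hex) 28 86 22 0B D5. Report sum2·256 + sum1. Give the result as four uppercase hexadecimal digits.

35B1

Running sums (mod 255):
  after byte 0 (28): sum1=40, sum2=40
  after byte 1 (86): sum1=174, sum2=214
  after byte 2 (22): sum1=208, sum2=167
  after byte 3 (0B): sum1=219, sum2=131
  after byte 4 (D5): sum1=177, sum2=53
Checksum = sum2·256 + sum1 = 53·256 + 177 = 13745 = 0x35B1.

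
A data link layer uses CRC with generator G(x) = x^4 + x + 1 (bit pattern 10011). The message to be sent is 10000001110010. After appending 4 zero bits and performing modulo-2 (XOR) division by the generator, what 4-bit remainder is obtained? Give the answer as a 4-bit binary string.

1010

Append 4 zeros: 100000011100100000. Divide by 10011 (XOR where the leading bit is 1):
  pos 0: 10000 XOR 10011 = 00011
  pos 3: 11001 XOR 10011 = 01010
  pos 4: 10101 XOR 10011 = 00110
  pos 6: 11010 XOR 10011 = 01001
  pos 7: 10010 XOR 10011 = 00001
  pos 11: 11000 XOR 10011 = 01011
  pos 12: 10110 XOR 10011 = 00101
Remainder (last 4 bits) = 1010. This is the CRC / FCS.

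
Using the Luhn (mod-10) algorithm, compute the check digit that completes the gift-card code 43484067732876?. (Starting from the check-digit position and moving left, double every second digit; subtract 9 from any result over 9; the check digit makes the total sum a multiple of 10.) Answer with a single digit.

Partial digits right→left: 6 7 8 2 3 7 7 6 0 4 8 4 3 4
Double every second digit counting from the check-digit position (so the 1st, 3rd, 5th, ... of the partial from the right).
  doubled (with −9 where >9): 3 7 6 5 0 7 6 → sum 34
  kept as-is: 7 2 7 6 4 4 4 → sum 34
Total = 34 + 34 = 68.
Check digit = (10 − (68 mod 10)) mod 10 = 2.

2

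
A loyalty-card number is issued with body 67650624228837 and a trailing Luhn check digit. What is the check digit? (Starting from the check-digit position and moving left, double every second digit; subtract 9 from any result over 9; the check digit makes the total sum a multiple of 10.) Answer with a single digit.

0

Partial digits right→left: 7 3 8 8 2 2 4 2 6 0 5 6 7 6
Double every second digit counting from the check-digit position (so the 1st, 3rd, 5th, ... of the partial from the right).
  doubled (with −9 where >9): 5 7 4 8 3 1 5 → sum 33
  kept as-is: 3 8 2 2 0 6 6 → sum 27
Total = 33 + 27 = 60.
Check digit = (10 − (60 mod 10)) mod 10 = 0.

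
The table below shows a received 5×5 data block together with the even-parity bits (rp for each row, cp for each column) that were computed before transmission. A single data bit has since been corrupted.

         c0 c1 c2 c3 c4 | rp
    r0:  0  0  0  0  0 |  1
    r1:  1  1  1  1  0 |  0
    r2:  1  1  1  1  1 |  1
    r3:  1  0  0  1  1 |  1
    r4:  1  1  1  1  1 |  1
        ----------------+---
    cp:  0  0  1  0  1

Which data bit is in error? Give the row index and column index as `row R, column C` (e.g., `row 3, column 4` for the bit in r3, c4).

Recompute each row's even parity and compare to rp:
  r0: data parity 0, sent rp 1 → mismatch
  r1: data parity 0, sent rp 0 → ok
  r2: data parity 1, sent rp 1 → ok
  r3: data parity 1, sent rp 1 → ok
  r4: data parity 1, sent rp 1 → ok
Recompute each column's even parity and compare to cp:
  c0: data parity 0, sent cp 0 → ok
  c1: data parity 1, sent cp 0 → mismatch
  c2: data parity 1, sent cp 1 → ok
  c3: data parity 0, sent cp 0 → ok
  c4: data parity 1, sent cp 1 → ok
Exactly one row (r0) and one column (c1) fail → the flipped bit is at their intersection.

row 0, column 1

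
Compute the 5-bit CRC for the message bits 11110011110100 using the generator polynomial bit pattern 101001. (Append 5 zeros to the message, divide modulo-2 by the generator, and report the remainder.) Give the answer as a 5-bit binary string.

Append 5 zeros: 1111001111010000000. Divide by 101001 (XOR where the leading bit is 1):
  pos 0: 111100 XOR 101001 = 010101
  pos 1: 101011 XOR 101001 = 000010
  pos 5: 101110 XOR 101001 = 000111
  pos 8: 111100 XOR 101001 = 010101
  pos 9: 101010 XOR 101001 = 000011
  pos 13: 110000 XOR 101001 = 011001
Remainder (last 5 bits) = 11001. This is the CRC / FCS.

11001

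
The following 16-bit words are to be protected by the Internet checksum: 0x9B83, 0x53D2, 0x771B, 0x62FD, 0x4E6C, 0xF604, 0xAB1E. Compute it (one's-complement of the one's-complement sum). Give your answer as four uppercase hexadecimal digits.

One's-complement addition (fold any carry out of bit 15 back into bit 0):
  0x9B83 + 0x53D2 = 0x0EF55
  0xEF55 + 0x771B = 0x16670 → wrap carry → 0x6671
  0x6671 + 0x62FD = 0x0C96E
  0xC96E + 0x4E6C = 0x117DA → wrap carry → 0x17DB
  0x17DB + 0xF604 = 0x10DDF → wrap carry → 0x0DE0
  0x0DE0 + 0xAB1E = 0x0B8FE
One's-complement sum = 0xB8FE.
Checksum = ~0xB8FE & 0xFFFF = 0x4701.

4701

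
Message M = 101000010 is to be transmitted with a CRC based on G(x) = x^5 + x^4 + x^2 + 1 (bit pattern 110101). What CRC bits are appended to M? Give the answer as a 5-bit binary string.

Append 5 zeros: 10100001000000. Divide by 110101 (XOR where the leading bit is 1):
  pos 0: 101000 XOR 110101 = 011101
  pos 1: 111010 XOR 110101 = 001111
  pos 3: 111110 XOR 110101 = 001011
  pos 5: 101100 XOR 110101 = 011001
  pos 6: 110010 XOR 110101 = 000111
Remainder (last 5 bits) = 11100. This is the CRC / FCS.

11100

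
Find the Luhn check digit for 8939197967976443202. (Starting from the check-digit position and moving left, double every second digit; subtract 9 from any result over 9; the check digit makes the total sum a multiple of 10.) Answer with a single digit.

Partial digits right→left: 2 0 2 3 4 4 6 7 9 7 6 9 7 9 1 9 3 9 8
Double every second digit counting from the check-digit position (so the 1st, 3rd, 5th, ... of the partial from the right).
  doubled (with −9 where >9): 4 4 8 3 9 3 5 2 6 7 → sum 51
  kept as-is: 0 3 4 7 7 9 9 9 9 → sum 57
Total = 51 + 57 = 108.
Check digit = (10 − (108 mod 10)) mod 10 = 2.

2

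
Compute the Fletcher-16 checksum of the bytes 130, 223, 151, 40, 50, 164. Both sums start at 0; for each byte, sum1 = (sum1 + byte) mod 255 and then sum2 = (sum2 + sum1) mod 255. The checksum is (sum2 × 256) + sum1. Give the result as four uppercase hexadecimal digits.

Running sums (mod 255):
  after byte 0 (130): sum1=130, sum2=130
  after byte 1 (223): sum1=98, sum2=228
  after byte 2 (151): sum1=249, sum2=222
  after byte 3 (40): sum1=34, sum2=1
  after byte 4 (50): sum1=84, sum2=85
  after byte 5 (164): sum1=248, sum2=78
Checksum = sum2·256 + sum1 = 78·256 + 248 = 20216 = 0x4EF8.

4EF8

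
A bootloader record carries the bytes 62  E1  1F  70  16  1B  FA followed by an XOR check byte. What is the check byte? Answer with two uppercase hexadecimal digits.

1B

XOR the bytes together:
  start with 0x62
  0x62 ⊕ 0xE1 = 0x83
  0x83 ⊕ 0x1F = 0x9C
  0x9C ⊕ 0x70 = 0xEC
  0xEC ⊕ 0x16 = 0xFA
  0xFA ⊕ 0x1B = 0xE1
  0xE1 ⊕ 0xFA = 0x1B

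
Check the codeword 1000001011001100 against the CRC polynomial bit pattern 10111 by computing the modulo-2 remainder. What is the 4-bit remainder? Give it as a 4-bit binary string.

0000

Modulo-2 division of 1000001011001100 by 10111:
  pos 0: 10000 XOR 10111 = 00111
  pos 2: 11101 XOR 10111 = 01010
  pos 3: 10100 XOR 10111 = 00011
  pos 6: 11110 XOR 10111 = 01001
  pos 7: 10010 XOR 10111 = 00101
  pos 9: 10111 XOR 10111 = 00000
Remainder = 0000 (zero — the frame passes the CRC check).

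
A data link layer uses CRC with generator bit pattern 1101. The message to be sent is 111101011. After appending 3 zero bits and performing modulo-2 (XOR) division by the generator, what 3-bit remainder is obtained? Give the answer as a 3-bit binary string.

Append 3 zeros: 111101011000. Divide by 1101 (XOR where the leading bit is 1):
  pos 0: 1111 XOR 1101 = 0010
  pos 2: 1001 XOR 1101 = 0100
  pos 3: 1000 XOR 1101 = 0101
  pos 4: 1011 XOR 1101 = 0110
  pos 5: 1101 XOR 1101 = 0000
Remainder (last 3 bits) = 000. This is the CRC / FCS.

000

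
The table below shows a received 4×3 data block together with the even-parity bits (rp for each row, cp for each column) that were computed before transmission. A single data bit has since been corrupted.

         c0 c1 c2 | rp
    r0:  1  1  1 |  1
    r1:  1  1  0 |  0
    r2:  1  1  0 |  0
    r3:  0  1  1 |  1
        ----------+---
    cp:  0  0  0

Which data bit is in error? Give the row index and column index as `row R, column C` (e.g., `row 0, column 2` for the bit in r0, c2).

Recompute each row's even parity and compare to rp:
  r0: data parity 1, sent rp 1 → ok
  r1: data parity 0, sent rp 0 → ok
  r2: data parity 0, sent rp 0 → ok
  r3: data parity 0, sent rp 1 → mismatch
Recompute each column's even parity and compare to cp:
  c0: data parity 1, sent cp 0 → mismatch
  c1: data parity 0, sent cp 0 → ok
  c2: data parity 0, sent cp 0 → ok
Exactly one row (r3) and one column (c0) fail → the flipped bit is at their intersection.

row 3, column 0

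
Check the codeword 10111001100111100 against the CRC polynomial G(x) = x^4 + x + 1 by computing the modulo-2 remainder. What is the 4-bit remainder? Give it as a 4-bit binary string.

Modulo-2 division of 10111001100111100 by 10011:
  pos 0: 10111 XOR 10011 = 00100
  pos 2: 10000 XOR 10011 = 00011
  pos 5: 11110 XOR 10011 = 01101
  pos 6: 11010 XOR 10011 = 01001
  pos 7: 10011 XOR 10011 = 00000
  pos 12: 11100 XOR 10011 = 01111
Remainder = 1111 (nonzero — an error is detected).

1111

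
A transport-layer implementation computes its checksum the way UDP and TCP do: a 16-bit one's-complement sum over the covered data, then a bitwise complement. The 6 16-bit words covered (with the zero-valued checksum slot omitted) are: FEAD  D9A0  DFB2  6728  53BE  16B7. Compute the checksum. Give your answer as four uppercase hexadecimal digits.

7660

One's-complement addition (fold any carry out of bit 15 back into bit 0):
  0xFEAD + 0xD9A0 = 0x1D84D → wrap carry → 0xD84E
  0xD84E + 0xDFB2 = 0x1B800 → wrap carry → 0xB801
  0xB801 + 0x6728 = 0x11F29 → wrap carry → 0x1F2A
  0x1F2A + 0x53BE = 0x072E8
  0x72E8 + 0x16B7 = 0x0899F
One's-complement sum = 0x899F.
Checksum = ~0x899F & 0xFFFF = 0x7660.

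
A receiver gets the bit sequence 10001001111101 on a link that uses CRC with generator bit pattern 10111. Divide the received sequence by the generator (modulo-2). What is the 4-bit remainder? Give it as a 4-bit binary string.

Modulo-2 division of 10001001111101 by 10111:
  pos 0: 10001 XOR 10111 = 00110
  pos 2: 11000 XOR 10111 = 01111
  pos 3: 11111 XOR 10111 = 01000
  pos 4: 10001 XOR 10111 = 00110
  pos 6: 11011 XOR 10111 = 01100
  pos 7: 11001 XOR 10111 = 01110
  pos 8: 11100 XOR 10111 = 01011
  pos 9: 10111 XOR 10111 = 00000
Remainder = 0000 (zero — the frame passes the CRC check).

0000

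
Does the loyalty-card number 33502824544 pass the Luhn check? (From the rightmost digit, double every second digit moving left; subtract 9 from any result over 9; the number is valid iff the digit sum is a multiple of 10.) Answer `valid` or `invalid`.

valid

From the right, keep odd positions and double even positions (subtract 9 from any doubled value over 9):
  doubled (positions 2,4,...): 8 8 7 0 6 → sum 29
  kept (positions 1,3,...): 4 5 2 2 5 3 → sum 21
Total = 50.
50 mod 10 = 0, so the number is valid.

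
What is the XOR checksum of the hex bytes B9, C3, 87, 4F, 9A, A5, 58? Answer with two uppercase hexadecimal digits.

D5

XOR the bytes together:
  start with 0xB9
  0xB9 ⊕ 0xC3 = 0x7A
  0x7A ⊕ 0x87 = 0xFD
  0xFD ⊕ 0x4F = 0xB2
  0xB2 ⊕ 0x9A = 0x28
  0x28 ⊕ 0xA5 = 0x8D
  0x8D ⊕ 0x58 = 0xD5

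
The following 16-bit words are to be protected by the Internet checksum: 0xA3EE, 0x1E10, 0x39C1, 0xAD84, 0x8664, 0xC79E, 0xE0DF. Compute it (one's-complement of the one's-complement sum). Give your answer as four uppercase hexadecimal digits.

One's-complement addition (fold any carry out of bit 15 back into bit 0):
  0xA3EE + 0x1E10 = 0x0C1FE
  0xC1FE + 0x39C1 = 0x0FBBF
  0xFBBF + 0xAD84 = 0x1A943 → wrap carry → 0xA944
  0xA944 + 0x8664 = 0x12FA8 → wrap carry → 0x2FA9
  0x2FA9 + 0xC79E = 0x0F747
  0xF747 + 0xE0DF = 0x1D826 → wrap carry → 0xD827
One's-complement sum = 0xD827.
Checksum = ~0xD827 & 0xFFFF = 0x27D8.

27D8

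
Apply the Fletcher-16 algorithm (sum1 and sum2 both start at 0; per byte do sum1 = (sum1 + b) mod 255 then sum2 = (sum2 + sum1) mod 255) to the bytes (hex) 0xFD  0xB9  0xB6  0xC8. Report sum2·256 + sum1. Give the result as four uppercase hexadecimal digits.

Running sums (mod 255):
  after byte 0 (0xFD): sum1=253, sum2=253
  after byte 1 (0xB9): sum1=183, sum2=181
  after byte 2 (0xB6): sum1=110, sum2=36
  after byte 3 (0xC8): sum1=55, sum2=91
Checksum = sum2·256 + sum1 = 91·256 + 55 = 23351 = 0x5B37.

5B37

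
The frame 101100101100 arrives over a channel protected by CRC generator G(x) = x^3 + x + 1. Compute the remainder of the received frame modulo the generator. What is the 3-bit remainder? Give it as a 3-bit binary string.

Modulo-2 division of 101100101100 by 1011:
  pos 0: 1011 XOR 1011 = 0000
  pos 6: 1011 XOR 1011 = 0000
Remainder = 000 (zero — the frame passes the CRC check).

000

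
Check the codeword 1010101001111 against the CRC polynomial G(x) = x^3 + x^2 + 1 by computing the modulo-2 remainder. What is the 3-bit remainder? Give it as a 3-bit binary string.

000

Modulo-2 division of 1010101001111 by 1101:
  pos 0: 1010 XOR 1101 = 0111
  pos 1: 1111 XOR 1101 = 0010
  pos 3: 1001 XOR 1101 = 0100
  pos 4: 1000 XOR 1101 = 0101
  pos 5: 1010 XOR 1101 = 0111
  pos 6: 1111 XOR 1101 = 0010
  pos 8: 1011 XOR 1101 = 0110
  pos 9: 1101 XOR 1101 = 0000
Remainder = 000 (zero — the frame passes the CRC check).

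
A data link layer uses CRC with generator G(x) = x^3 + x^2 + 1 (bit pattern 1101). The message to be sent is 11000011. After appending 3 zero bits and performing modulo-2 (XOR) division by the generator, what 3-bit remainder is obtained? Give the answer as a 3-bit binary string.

Append 3 zeros: 11000011000. Divide by 1101 (XOR where the leading bit is 1):
  pos 0: 1100 XOR 1101 = 0001
  pos 3: 1001 XOR 1101 = 0100
  pos 4: 1001 XOR 1101 = 0100
  pos 5: 1000 XOR 1101 = 0101
  pos 6: 1010 XOR 1101 = 0111
  pos 7: 1110 XOR 1101 = 0011
Remainder (last 3 bits) = 011. This is the CRC / FCS.

011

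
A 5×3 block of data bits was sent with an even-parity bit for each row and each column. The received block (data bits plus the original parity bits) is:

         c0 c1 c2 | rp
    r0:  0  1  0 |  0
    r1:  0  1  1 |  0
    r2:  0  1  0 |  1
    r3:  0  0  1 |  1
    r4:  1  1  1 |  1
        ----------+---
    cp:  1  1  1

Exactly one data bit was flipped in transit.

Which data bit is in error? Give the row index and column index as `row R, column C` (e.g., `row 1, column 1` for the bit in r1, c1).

row 0, column 1

Recompute each row's even parity and compare to rp:
  r0: data parity 1, sent rp 0 → mismatch
  r1: data parity 0, sent rp 0 → ok
  r2: data parity 1, sent rp 1 → ok
  r3: data parity 1, sent rp 1 → ok
  r4: data parity 1, sent rp 1 → ok
Recompute each column's even parity and compare to cp:
  c0: data parity 1, sent cp 1 → ok
  c1: data parity 0, sent cp 1 → mismatch
  c2: data parity 1, sent cp 1 → ok
Exactly one row (r0) and one column (c1) fail → the flipped bit is at their intersection.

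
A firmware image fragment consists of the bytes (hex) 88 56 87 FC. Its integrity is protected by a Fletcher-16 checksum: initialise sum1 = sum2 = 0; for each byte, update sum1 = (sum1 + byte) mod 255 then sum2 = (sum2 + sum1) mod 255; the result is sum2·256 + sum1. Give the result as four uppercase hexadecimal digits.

Running sums (mod 255):
  after byte 0 (88): sum1=136, sum2=136
  after byte 1 (56): sum1=222, sum2=103
  after byte 2 (87): sum1=102, sum2=205
  after byte 3 (FC): sum1=99, sum2=49
Checksum = sum2·256 + sum1 = 49·256 + 99 = 12643 = 0x3163.

3163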